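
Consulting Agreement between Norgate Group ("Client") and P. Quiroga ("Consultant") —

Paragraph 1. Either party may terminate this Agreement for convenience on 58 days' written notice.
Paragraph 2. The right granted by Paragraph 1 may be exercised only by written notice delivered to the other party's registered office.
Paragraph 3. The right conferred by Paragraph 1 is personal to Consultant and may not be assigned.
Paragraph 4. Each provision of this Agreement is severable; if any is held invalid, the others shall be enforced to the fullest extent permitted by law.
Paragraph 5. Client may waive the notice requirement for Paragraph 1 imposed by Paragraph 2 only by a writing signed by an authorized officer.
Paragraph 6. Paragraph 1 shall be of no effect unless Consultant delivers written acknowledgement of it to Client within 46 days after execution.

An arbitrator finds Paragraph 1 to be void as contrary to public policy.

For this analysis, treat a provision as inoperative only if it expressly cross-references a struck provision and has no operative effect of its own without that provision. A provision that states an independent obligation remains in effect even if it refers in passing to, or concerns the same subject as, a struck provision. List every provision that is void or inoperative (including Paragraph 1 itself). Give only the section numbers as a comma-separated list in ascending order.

Paragraph 1 is struck. Paragraph 2 operates only by reference to Paragraph 1, so it falls with Paragraph 1. The only function of Paragraph 3 is the non-assignment of Paragraph 1, so it cannot stand once Paragraph 1 is removed. Paragraph 6 merely fixes the acknowledgement condition for Paragraph 1; with Paragraph 1 gone it has nothing to operate on and falls away. Paragraph 5 has no operative effect of its own apart from Paragraph 2 and is therefore inoperative. Under the severability clause in Paragraph 4, the remaining provisions continue in force. Only Paragraph 4 remains in effect.

1, 2, 3, 5, 6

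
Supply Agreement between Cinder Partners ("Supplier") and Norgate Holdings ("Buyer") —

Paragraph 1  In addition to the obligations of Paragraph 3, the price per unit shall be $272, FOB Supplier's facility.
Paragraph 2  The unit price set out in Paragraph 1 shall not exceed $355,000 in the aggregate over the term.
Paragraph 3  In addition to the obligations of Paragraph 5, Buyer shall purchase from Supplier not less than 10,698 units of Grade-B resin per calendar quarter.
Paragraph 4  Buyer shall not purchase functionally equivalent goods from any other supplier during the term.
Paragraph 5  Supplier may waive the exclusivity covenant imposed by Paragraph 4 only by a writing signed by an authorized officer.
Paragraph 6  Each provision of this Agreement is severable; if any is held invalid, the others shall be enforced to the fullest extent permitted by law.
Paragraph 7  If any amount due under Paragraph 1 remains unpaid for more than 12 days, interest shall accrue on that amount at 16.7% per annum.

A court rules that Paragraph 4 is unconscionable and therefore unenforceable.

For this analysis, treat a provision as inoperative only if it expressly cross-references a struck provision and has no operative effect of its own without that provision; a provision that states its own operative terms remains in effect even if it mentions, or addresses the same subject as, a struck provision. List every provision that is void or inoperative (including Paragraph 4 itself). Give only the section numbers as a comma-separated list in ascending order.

4, 5

Paragraph 4 is struck. Paragraph 5 operates only by reference to Paragraph 4, so it falls with Paragraph 4. Paragraph 3 mentions Paragraph 5 but its own obligation stands independently of Paragraph 5, so Paragraph 3 is not affected. Under the severability clause in Paragraph 6, the remaining provisions continue in force. The provisions still in force are Paragraph 1, Paragraph 2, Paragraph 3, Paragraph 6, and Paragraph 7.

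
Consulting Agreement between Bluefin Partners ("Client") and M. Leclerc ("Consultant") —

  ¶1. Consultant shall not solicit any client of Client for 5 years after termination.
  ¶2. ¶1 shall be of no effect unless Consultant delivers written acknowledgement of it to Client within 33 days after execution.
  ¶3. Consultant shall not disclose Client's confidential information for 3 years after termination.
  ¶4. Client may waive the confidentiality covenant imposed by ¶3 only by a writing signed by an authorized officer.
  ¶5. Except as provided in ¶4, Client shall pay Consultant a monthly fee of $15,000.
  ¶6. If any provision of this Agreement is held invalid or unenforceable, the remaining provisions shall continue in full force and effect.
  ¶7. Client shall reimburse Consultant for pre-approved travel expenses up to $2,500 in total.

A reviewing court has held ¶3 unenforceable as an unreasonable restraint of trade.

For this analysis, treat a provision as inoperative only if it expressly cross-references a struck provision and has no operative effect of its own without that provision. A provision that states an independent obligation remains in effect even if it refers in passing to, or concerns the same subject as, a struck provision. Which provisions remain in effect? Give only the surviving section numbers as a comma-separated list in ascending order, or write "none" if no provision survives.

¶3 is struck. ¶4 operates only by reference to ¶3, so it falls with ¶3. ¶5 mentions ¶4 but its own obligation stands independently of ¶4, so ¶5 is not affected. Under the severability clause in ¶6, the remaining provisions continue in force. That leaves ¶1, ¶2, ¶5, ¶6, and ¶7 in effect.

1, 2, 5, 6, 7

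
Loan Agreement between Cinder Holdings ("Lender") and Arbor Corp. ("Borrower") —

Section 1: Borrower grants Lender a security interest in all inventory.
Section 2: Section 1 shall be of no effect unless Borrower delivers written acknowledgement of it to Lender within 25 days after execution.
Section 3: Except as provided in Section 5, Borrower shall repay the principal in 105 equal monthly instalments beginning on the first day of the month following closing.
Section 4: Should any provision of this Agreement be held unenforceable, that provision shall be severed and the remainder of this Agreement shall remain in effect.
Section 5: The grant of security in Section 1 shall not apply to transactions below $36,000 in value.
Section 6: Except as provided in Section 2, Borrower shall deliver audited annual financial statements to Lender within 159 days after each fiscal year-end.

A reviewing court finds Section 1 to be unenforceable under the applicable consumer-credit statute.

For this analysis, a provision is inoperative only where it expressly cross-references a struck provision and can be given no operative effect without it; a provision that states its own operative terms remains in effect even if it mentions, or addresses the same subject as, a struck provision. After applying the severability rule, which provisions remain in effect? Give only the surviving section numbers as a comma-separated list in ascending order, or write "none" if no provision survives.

3, 4, 6

Section 1 is struck. Section 2 merely fixes the acknowledgement condition for Section 1; with Section 1 gone it has nothing to operate on and falls away. The whole of Section 5 is the carve-out from the grant of security, defined by reference to Section 1, so Section 5 cannot stand once Section 1 is removed. Section 3 mentions Section 5 but its own obligation stands independently of Section 5, so Section 3 is not affected. Section 6 mentions Section 2 but its own obligation stands independently of Section 2, so Section 6 is not affected. Section 4 is a severability clause and preserves every provision that can still be given independent effect. The provisions still in force are Section 3, Section 4, and Section 6.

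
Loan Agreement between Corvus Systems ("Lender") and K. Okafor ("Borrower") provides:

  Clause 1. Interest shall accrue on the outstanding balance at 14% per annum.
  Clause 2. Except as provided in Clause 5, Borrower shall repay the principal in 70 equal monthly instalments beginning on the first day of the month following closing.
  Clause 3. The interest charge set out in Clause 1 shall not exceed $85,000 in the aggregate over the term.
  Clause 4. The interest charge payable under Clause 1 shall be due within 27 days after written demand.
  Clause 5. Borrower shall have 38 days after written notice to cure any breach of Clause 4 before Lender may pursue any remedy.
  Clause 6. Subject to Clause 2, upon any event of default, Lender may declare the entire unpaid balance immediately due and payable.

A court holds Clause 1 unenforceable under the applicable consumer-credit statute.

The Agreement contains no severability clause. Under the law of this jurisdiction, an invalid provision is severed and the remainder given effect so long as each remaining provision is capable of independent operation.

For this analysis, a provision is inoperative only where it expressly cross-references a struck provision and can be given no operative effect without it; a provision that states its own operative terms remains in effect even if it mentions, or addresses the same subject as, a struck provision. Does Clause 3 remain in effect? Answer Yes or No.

No

Clause 1 is struck. Clause 3 does nothing except set the aggregate cap on the interest charge by reference to Clause 1; with Clause 1 gone it has no independent effect and is inoperative. Clause 4 has no operative effect of its own apart from Clause 1 and is therefore inoperative. Clause 5 merely fixes the cure period for breach of Clause 4; with Clause 4 gone it has nothing to operate on and falls away. Although Clause 2 refers to Clause 5, its operative terms do not depend on Clause 5, so it remains in effect. Under the stated default rule, only provisions that cannot operate independently fall away; the rest are enforced. That leaves Clause 2 and Clause 6 in effect. Clause 3 is among the inoperative provisions, so the answer is no.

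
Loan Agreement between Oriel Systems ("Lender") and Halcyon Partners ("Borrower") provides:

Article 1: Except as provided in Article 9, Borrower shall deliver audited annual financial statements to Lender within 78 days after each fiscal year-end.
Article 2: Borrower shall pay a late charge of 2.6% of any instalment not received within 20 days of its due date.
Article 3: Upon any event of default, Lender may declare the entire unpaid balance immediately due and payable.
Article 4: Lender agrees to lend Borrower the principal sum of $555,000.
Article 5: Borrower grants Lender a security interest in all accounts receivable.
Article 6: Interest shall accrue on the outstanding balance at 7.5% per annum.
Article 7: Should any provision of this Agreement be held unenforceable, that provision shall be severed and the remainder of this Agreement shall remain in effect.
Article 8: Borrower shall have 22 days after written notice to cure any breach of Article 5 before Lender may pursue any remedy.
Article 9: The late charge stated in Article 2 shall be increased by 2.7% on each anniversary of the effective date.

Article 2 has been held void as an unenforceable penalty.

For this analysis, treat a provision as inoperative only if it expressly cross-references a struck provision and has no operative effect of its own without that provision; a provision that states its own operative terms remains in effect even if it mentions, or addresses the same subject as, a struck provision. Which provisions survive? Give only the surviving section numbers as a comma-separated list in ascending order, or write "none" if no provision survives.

Article 2 is struck. Article 9 has no operative effect of its own apart from Article 2 and is therefore inoperative. Although Article 1 refers to Article 9, its operative terms do not depend on Article 9, so it remains in effect. Under the severability clause in Article 7, the remaining provisions continue in force. The provisions still in force are Article 1, Article 3, Article 4, Article 5, Article 6, Article 7, and Article 8.

1, 3, 4, 5, 6, 7, 8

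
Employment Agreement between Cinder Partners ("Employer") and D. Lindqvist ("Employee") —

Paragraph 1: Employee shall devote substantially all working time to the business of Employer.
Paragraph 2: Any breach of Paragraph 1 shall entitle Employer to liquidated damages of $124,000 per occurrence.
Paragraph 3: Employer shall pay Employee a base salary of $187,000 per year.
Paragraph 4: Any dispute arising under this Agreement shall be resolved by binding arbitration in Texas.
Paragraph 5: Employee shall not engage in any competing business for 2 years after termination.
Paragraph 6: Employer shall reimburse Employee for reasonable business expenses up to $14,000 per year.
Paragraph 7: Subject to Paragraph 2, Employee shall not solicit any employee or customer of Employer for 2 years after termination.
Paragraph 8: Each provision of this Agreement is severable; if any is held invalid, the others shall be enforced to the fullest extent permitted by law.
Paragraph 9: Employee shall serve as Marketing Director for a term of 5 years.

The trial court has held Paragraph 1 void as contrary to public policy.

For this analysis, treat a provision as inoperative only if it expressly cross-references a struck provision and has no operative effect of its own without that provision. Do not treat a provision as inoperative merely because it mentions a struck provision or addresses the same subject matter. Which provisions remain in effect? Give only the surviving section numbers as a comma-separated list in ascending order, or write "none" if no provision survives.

3, 4, 5, 6, 7, 8, 9

Paragraph 1 is struck. Paragraph 2 operates only by reference to Paragraph 1, so it falls with Paragraph 1. Paragraph 7 mentions Paragraph 2 but its own obligation stands independently of Paragraph 2, so Paragraph 7 is not affected. Paragraph 8 is a severability clause and preserves every provision that can still be given independent effect. Paragraph 3, Paragraph 4, Paragraph 5, Paragraph 6, Paragraph 7, Paragraph 8, and Paragraph 9 remain in effect.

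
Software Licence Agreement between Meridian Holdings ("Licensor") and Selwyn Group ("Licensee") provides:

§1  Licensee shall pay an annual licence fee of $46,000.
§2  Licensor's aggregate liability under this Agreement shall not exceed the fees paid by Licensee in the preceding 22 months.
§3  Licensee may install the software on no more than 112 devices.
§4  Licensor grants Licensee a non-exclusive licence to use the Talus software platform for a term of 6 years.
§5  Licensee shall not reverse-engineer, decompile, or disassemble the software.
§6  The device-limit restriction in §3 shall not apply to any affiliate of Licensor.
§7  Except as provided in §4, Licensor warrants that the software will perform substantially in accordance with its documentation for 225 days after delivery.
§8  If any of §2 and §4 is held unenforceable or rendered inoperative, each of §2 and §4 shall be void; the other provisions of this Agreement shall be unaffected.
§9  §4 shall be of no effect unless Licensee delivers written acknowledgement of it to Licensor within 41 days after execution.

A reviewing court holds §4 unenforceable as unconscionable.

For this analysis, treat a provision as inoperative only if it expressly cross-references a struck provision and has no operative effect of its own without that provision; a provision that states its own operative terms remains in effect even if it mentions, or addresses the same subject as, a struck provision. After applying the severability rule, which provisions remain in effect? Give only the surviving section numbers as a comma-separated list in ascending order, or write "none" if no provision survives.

§4 is struck. The only function of §9 is the acknowledgement condition for §4, so it cannot stand once §4 is removed. Although §7 refers to §4, its operative terms do not depend on §4, so it remains in effect. §8 declares §2 and §4 mutually dependent; since one of them has fallen, all of them are of no effect. That brings down §2 as well. The remainder continues in force under §8. §1, §3, §5, §6, §7, and §8 remain in effect.

1, 3, 5, 6, 7, 8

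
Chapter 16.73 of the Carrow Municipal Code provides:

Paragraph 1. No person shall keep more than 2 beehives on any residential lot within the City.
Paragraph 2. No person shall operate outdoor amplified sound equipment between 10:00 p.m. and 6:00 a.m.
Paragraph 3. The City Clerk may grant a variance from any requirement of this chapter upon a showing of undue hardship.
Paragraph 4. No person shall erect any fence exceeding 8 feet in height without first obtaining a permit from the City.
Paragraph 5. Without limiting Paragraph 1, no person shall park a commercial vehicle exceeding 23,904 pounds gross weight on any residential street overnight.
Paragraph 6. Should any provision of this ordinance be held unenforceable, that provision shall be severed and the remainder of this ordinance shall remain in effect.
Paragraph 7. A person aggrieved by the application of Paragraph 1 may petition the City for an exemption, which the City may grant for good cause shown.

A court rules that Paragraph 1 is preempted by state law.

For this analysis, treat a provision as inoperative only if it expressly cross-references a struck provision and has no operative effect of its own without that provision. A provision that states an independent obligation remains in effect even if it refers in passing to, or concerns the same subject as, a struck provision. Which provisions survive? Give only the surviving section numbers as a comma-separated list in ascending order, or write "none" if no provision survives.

Paragraph 1 is struck. Paragraph 7 operates only by reference to Paragraph 1, so it falls with Paragraph 1. Paragraph 5 mentions Paragraph 1 but its own obligation stands independently of Paragraph 1, so Paragraph 5 is not affected. Under the severability clause in Paragraph 6, the remaining provisions continue in force. That leaves Paragraph 2, Paragraph 3, Paragraph 4, Paragraph 5, and Paragraph 6 in effect.

2, 3, 4, 5, 6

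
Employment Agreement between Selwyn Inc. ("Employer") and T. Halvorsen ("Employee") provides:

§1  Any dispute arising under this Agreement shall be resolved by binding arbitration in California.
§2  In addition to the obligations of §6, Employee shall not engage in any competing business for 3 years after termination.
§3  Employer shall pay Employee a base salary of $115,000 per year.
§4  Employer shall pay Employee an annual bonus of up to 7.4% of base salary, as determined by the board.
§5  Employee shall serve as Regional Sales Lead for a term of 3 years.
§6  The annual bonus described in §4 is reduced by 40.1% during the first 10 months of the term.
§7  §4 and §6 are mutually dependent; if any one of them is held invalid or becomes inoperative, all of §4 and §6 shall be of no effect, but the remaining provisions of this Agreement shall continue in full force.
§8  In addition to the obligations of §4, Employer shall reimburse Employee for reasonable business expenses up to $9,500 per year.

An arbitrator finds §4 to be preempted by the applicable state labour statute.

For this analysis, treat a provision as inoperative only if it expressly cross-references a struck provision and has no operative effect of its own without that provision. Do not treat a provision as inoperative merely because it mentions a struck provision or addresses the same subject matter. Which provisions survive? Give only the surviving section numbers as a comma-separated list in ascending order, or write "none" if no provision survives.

1, 2, 3, 5, 7, 8

§4 is struck. §6 operates only by reference to §4, so it falls with §4. Although §8 refers to §4, its operative terms do not depend on §4, so it remains in effect. Although §2 refers to §6, its operative terms do not depend on §6, so it remains in effect. §7 declares §4 and §6 mutually dependent; since one of them has fallen, all of them are of no effect. The remainder continues in force under §7. §1, §2, §3, §5, §7, and §8 remain in effect.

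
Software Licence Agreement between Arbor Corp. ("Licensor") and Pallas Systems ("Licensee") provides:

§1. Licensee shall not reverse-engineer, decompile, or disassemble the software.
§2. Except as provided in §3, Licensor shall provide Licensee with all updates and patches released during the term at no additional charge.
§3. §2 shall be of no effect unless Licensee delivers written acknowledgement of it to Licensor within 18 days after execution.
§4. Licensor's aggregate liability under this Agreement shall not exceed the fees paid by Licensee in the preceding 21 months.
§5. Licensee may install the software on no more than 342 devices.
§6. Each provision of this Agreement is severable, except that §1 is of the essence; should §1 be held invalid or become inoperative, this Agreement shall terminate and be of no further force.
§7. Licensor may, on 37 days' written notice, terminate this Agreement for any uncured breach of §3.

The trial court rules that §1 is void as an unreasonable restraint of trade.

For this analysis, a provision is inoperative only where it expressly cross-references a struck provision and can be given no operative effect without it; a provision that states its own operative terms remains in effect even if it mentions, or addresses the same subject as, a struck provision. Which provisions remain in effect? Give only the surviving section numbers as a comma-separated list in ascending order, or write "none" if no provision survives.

none

§1 is struck. No other provision's operative terms depend on §1. §6 makes §1 an essential term, and §1 is the provision held invalid; under §6, the entire Agreement is therefore void. No provision of the Agreement survives.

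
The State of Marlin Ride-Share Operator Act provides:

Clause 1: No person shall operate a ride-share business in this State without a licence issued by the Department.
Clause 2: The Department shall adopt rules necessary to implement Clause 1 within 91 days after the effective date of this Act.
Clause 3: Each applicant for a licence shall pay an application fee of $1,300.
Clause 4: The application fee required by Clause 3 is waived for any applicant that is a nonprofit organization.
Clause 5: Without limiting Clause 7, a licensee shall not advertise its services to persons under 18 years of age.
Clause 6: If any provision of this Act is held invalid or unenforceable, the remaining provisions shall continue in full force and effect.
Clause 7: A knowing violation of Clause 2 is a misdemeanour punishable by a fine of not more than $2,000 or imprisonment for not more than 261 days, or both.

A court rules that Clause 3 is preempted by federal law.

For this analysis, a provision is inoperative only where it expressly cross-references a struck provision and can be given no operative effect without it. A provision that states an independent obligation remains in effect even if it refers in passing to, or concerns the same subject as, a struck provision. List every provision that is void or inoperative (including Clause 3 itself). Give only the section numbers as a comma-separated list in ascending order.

Clause 3 is struck. Clause 4 does nothing except set the nonprofit waiver of the application fee by reference to Clause 3; with Clause 3 gone it has no independent effect and is inoperative. Under the severability clause in Clause 6, the remaining provisions continue in force. That leaves Clause 1, Clause 2, Clause 5, Clause 6, and Clause 7 in effect.

3, 4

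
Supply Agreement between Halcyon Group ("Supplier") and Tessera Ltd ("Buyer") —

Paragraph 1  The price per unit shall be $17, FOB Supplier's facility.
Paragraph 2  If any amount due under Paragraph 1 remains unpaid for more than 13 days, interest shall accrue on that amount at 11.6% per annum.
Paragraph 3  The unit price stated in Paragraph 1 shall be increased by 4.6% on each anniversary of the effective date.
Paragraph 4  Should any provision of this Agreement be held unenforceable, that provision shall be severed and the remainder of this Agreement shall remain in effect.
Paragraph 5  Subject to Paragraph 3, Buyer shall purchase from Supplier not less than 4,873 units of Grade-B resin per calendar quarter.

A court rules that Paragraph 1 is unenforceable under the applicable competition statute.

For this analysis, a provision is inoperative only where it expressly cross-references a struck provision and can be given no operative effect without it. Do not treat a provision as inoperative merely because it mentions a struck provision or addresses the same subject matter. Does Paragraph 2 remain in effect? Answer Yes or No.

No

Paragraph 1 is struck. The whole of Paragraph 2 is the default interest on the unit price, defined by reference to Paragraph 1, so Paragraph 2 cannot stand once Paragraph 1 is removed. The whole of Paragraph 3 is the escalation of the unit price, defined by reference to Paragraph 1, so Paragraph 3 cannot stand once Paragraph 1 is removed. Although Paragraph 5 refers to Paragraph 3, its operative terms do not depend on Paragraph 3, so it remains in effect. Paragraph 4 is a severability clause and preserves every provision that can still be given independent effect. That leaves Paragraph 4 and Paragraph 5 in effect. Paragraph 2 is among the inoperative provisions, so the answer is no.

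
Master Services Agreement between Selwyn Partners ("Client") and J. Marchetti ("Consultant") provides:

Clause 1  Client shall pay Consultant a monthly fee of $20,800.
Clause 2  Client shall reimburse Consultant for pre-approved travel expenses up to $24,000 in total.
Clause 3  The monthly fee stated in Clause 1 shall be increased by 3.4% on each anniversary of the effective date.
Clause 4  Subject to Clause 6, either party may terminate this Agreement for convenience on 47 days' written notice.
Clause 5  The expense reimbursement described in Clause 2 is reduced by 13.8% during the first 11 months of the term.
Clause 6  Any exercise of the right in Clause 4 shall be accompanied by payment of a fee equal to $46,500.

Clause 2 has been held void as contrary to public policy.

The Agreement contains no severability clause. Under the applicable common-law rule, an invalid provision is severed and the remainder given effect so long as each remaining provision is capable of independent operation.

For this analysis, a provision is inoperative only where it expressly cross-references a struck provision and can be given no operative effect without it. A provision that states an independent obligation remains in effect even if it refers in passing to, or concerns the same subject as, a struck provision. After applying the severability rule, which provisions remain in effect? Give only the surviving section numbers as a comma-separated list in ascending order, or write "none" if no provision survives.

Clause 2 is struck. Clause 5 has no operative effect of its own apart from Clause 2 and is therefore inoperative. Under the stated default rule, only provisions that cannot operate independently fall away; the rest are enforced. That leaves Clause 1, Clause 3, Clause 4, and Clause 6 in effect.

1, 3, 4, 6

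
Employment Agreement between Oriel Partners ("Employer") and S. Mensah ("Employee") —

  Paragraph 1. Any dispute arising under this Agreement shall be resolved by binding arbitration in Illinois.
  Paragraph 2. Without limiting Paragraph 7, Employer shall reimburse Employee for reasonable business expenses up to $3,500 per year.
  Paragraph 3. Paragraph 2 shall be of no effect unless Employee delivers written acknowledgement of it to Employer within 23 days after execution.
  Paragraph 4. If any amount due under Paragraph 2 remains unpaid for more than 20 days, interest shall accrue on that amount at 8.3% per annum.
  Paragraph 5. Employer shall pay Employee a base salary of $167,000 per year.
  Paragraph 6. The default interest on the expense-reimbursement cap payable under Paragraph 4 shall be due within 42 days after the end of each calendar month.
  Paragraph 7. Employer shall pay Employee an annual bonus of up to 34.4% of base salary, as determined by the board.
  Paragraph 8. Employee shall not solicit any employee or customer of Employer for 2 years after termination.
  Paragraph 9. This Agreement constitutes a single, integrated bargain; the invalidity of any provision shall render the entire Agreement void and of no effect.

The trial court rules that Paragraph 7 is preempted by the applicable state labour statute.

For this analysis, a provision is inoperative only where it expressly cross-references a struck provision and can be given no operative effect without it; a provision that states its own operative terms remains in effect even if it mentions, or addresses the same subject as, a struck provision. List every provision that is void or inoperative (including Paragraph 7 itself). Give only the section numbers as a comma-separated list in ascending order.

1, 2, 3, 4, 5, 6, 7, 8, 9

Paragraph 7 is struck. Nothing else in the Agreement is defined by reference to Paragraph 7. Paragraph 9 provides that the Agreement is not severable, so the invalidity of any one provision voids the entire Agreement. No provision of the Agreement survives.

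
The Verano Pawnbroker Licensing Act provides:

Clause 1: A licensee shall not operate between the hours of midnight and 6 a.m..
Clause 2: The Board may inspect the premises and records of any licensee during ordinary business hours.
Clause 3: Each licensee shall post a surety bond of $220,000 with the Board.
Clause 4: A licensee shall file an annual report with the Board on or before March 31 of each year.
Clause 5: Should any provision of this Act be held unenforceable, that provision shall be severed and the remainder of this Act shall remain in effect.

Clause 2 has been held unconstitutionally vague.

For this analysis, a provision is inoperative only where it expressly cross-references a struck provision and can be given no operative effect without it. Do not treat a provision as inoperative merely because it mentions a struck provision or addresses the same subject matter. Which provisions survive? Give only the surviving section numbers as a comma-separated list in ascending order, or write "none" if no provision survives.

1, 3, 4, 5

Clause 2 is struck. No other provision's operative terms depend on Clause 2. Under the severability clause in Clause 5, the remaining provisions continue in force. Clause 1, Clause 3, Clause 4, and Clause 5 remain in effect.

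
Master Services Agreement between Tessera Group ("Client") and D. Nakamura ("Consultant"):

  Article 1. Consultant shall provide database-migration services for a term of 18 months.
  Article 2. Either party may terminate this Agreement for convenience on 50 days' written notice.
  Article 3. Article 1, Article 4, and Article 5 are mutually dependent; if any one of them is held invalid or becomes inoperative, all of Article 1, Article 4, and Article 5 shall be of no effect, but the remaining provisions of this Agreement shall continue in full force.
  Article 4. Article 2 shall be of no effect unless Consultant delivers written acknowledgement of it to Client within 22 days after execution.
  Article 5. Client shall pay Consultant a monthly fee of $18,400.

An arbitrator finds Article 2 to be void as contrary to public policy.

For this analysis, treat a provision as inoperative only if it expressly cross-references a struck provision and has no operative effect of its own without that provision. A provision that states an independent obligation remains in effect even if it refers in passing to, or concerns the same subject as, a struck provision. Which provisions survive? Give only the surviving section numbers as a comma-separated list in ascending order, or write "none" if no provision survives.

3

Article 2 is struck. Article 4 has no operative effect of its own apart from Article 2 and is therefore inoperative. Article 3 declares Article 1, Article 4, and Article 5 mutually dependent; since one of them has fallen, all of them are of no effect. That brings down Article 1 and Article 5 as well. The remainder continues in force under Article 3. Only Article 3 remains in effect.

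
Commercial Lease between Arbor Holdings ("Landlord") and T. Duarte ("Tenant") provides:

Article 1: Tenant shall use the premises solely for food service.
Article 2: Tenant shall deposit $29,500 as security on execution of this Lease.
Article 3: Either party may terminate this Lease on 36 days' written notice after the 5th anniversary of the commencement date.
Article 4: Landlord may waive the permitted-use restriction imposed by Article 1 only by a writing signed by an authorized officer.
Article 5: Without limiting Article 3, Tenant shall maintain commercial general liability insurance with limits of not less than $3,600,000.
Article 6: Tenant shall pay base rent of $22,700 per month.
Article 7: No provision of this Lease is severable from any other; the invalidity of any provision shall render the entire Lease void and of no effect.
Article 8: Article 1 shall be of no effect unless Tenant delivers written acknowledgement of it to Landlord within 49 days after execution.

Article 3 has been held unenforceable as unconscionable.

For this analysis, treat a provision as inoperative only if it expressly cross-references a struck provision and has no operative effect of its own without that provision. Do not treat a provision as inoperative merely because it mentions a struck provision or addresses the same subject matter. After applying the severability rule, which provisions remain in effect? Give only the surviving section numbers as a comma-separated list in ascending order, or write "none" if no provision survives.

Article 3 is struck. Nothing else in the Lease is defined by reference to Article 3. Article 7 provides that the Lease is not severable, so the invalidity of any one provision voids the entire Lease. No provision of the Lease survives.

none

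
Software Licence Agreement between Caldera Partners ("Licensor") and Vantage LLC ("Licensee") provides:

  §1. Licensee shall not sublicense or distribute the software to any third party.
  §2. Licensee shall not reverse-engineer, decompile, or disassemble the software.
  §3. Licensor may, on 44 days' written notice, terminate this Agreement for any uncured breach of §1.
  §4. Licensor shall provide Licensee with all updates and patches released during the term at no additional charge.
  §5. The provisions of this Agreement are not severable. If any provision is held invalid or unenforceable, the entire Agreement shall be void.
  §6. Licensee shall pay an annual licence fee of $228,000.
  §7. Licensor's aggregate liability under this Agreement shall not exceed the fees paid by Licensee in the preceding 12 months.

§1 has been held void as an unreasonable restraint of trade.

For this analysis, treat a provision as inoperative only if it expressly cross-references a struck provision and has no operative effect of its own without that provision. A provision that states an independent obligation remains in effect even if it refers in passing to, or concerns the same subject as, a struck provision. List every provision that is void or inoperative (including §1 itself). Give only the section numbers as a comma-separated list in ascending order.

§1 is struck. The only function of §3 is the termination right for breach of §1, so it cannot stand once §1 is removed. §5 provides that the Agreement is not severable, so the invalidity of any one provision voids the entire Agreement. No provision of the Agreement survives.

1, 2, 3, 4, 5, 6, 7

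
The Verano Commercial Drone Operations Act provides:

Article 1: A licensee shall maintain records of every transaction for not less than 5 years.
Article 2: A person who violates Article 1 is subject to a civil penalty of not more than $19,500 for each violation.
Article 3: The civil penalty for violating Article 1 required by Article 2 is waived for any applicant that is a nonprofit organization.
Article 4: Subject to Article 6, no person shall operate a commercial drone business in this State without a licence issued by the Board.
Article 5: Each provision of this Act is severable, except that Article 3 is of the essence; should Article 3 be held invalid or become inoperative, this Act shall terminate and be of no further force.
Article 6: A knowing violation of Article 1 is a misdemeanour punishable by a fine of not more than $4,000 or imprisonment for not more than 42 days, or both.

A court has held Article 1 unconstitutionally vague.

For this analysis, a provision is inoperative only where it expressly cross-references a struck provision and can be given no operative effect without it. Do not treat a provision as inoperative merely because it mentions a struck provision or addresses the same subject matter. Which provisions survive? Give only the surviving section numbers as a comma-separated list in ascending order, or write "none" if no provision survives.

none

Article 1 is struck. Article 2 merely fixes the civil penalty for violating Article 1; with Article 1 gone it has nothing to operate on and falls away. Article 6 merely fixes the criminal penalty for violating Article 1; with Article 1 gone it has nothing to operate on and falls away. Article 3 operates only by reference to Article 2, so it falls with Article 2. Article 5 makes Article 3 an essential term, and Article 3 has been rendered inoperative by the cascade; under Article 5, the entire Act is therefore void. No provision of the Act survives.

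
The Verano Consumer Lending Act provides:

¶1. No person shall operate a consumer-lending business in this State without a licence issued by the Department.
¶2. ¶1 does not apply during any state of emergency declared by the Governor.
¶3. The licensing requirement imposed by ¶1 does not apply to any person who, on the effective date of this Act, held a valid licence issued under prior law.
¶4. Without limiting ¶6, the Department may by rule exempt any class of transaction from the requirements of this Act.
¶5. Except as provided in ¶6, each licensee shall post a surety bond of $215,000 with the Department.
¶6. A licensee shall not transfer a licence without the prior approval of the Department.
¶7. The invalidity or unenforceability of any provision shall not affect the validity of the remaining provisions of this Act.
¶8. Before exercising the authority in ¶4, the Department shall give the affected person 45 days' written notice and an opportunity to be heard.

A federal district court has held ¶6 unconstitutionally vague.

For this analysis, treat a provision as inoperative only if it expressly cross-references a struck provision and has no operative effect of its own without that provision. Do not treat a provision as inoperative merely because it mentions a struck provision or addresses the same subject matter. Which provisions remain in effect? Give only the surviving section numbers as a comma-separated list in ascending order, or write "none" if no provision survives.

¶6 is struck. ¶4 mentions ¶6 but its own obligation stands independently of ¶6, so ¶4 is not affected. Although ¶5 refers to ¶6, its operative terms do not depend on ¶6, so it remains in effect. Nothing else in the Act is defined by reference to ¶6. ¶7 is a severability clause and preserves every provision that can still be given independent effect. ¶1, ¶2, ¶3, ¶4, ¶5, ¶7, and ¶8 remain in effect.

1, 2, 3, 4, 5, 7, 8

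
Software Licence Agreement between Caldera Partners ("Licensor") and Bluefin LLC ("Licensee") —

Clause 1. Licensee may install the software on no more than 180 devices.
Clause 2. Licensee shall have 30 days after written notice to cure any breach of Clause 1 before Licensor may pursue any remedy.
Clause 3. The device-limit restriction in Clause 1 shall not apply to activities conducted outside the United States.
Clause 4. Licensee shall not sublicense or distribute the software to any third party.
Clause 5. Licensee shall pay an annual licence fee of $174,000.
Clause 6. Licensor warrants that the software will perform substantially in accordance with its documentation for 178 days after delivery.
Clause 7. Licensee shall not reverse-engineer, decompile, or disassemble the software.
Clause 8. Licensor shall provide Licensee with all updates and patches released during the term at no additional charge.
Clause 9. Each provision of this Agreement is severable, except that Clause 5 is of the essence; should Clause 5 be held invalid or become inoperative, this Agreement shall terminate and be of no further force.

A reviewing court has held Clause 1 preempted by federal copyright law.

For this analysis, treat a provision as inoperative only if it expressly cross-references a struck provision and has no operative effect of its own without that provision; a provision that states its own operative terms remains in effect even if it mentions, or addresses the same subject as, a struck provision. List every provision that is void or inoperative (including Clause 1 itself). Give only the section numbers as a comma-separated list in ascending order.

1, 2, 3

Clause 1 is struck. Clause 2 operates only by reference to Clause 1, so it falls with Clause 1. Clause 3 operates only by reference to Clause 1, so it falls with Clause 1. Clause 9 makes Clause 5 an essential term, but Clause 5 is unaffected, so the severability proviso in Clause 9 preserves the remaining provisions. The provisions still in force are Clause 4, Clause 5, Clause 6, Clause 7, Clause 8, and Clause 9.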